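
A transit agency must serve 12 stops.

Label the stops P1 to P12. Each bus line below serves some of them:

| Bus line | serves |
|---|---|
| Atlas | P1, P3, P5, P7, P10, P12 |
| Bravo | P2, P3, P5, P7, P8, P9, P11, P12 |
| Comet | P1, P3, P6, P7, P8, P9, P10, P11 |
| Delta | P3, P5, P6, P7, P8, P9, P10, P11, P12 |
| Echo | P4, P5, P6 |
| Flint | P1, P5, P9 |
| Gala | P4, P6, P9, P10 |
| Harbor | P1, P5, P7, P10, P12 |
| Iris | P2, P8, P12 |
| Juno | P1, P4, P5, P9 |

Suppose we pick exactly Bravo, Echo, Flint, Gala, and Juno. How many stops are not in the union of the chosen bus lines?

0

Union of Bravo, Echo, Flint, Gala, Juno = {P1, P2, P3, P4, P5, P6, P7, P8, P9, P10, P11, P12} — that's every stop, so 0 are uncovered.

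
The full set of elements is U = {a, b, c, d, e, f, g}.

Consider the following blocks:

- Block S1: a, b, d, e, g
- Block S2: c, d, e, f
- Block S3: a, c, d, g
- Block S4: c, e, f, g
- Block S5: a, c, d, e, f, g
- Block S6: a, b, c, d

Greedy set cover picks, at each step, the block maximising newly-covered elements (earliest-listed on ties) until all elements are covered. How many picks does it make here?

2

Greedy: pick S5 (covers 6 new) → pick S1 (covers 1 new). Total picks: 2.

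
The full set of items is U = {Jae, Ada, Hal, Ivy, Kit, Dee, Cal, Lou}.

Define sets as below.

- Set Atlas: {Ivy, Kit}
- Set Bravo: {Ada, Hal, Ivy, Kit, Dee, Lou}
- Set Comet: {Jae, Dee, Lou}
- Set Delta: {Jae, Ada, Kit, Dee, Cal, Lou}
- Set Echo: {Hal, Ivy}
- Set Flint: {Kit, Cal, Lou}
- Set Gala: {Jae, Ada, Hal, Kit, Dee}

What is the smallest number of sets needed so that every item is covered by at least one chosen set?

2

Bravo and Delta together: Bravo ∪ Delta = {Jae, Ada, Hal, Ivy, Kit, Dee, Cal, Lou} — every item is covered.
No single set has all 8 items (the largest, Bravo, has 6), so 2 is optimal.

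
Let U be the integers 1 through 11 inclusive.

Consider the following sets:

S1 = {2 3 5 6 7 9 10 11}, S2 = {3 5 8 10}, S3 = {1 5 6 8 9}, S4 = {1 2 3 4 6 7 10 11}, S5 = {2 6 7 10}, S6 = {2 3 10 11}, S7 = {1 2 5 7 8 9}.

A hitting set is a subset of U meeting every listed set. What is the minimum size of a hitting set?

2

The 2 items {2, 5} hit every set.
The sets S3, S6 are pairwise disjoint, so any hitting set needs a separate item for each — at least 2. Hence 2 is optimal.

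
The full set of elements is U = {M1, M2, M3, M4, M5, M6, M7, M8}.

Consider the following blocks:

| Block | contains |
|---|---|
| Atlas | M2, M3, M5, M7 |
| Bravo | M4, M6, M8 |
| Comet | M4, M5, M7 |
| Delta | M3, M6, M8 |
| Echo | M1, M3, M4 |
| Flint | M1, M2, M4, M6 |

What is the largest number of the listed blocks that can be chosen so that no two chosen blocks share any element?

2

Atlas, Bravo are pairwise disjoint (Atlas={M2,M3,M5,M7}; Bravo={M4,M6,M8}).
Every remaining block overlaps one of these, and no 3 of the listed blocks are pairwise disjoint, so 2 is the maximum.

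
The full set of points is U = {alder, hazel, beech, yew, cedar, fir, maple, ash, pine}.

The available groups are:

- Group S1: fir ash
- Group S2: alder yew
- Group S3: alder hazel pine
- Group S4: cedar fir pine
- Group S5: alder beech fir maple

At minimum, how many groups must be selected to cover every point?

5

S1 and S2 and S3 and S4 and S5 together: S1 ∪ S2 ∪ S3 ∪ S4 ∪ S5 = {alder, hazel, beech, yew, cedar, fir, maple, ash, pine} — every point is covered.
No 4 of the 5 groups cover everything (all 5 combinations miss at least one point), so 5 is optimal.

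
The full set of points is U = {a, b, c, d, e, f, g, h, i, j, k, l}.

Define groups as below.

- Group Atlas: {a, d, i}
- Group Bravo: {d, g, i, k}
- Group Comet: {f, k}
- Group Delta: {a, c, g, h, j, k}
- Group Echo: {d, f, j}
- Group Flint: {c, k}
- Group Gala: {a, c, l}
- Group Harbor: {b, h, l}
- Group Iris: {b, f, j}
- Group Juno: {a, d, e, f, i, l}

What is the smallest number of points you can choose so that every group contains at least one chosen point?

4

The 4 points {c, f, h, i} hit every group.
No choice of 3 points meets every group, so 4 is the minimum.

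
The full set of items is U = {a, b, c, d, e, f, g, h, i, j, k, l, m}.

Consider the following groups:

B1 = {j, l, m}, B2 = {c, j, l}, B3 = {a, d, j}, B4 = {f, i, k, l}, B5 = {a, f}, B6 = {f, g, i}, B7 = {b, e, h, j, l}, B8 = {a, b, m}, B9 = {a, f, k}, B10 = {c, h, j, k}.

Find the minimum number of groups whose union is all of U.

B1, B3, B6, B7, and B10 cover everything between them: the union {a, b, c, d, e, f, g, h, i, j, k, l, m} is all of U.
No 4 of the 10 groups cover everything (all 210 combinations miss at least one item), so 5 is optimal.

5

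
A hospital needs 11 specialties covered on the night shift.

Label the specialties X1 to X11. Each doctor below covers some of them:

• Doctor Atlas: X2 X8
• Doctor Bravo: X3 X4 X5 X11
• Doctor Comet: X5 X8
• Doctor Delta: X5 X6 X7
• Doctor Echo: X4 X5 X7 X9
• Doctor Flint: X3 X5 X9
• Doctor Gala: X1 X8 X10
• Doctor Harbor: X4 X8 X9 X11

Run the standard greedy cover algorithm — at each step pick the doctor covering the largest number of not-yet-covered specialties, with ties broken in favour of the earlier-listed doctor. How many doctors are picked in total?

5

Greedy: pick Bravo (covers 4 new) → pick Gala (covers 3 new) → pick Delta (covers 2 new) → pick Atlas (covers 1 new) → pick Echo (covers 1 new). Total picks: 5.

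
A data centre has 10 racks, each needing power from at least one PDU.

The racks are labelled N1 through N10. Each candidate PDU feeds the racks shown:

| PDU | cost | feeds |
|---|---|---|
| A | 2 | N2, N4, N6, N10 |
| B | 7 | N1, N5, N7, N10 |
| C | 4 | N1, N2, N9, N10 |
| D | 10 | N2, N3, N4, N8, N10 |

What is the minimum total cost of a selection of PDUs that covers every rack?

A, B, C, D together cover every rack (A ∪ B ∪ C ∪ D = {N1, N2, N3, N4, N5, N6, N7, N8, N9, N10}); total cost 2 + 7 + 4 + 10 = 23.
No covering selection has total cost below 23.

23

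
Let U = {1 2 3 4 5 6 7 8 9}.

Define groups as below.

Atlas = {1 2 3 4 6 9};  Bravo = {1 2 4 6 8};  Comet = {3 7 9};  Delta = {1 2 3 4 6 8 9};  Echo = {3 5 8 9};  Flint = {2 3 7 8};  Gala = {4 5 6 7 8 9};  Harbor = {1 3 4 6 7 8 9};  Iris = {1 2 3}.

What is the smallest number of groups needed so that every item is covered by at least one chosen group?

2

Take {Gala, Iris}. Their union is {1, 2, 3, 4, 5, 6, 7, 8, 9}, which is all 9 items.
No single group has all 9 items (the largest, Delta, has 7), so 2 is optimal.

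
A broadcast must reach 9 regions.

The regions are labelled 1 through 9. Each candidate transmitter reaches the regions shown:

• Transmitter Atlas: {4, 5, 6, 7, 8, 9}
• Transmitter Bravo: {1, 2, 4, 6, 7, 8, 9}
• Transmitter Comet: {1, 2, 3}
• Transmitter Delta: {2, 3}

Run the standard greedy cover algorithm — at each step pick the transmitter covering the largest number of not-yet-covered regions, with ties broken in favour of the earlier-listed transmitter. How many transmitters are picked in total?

Greedy: pick Bravo (covers 7 new) → pick Atlas (covers 1 new) → pick Comet (covers 1 new). Total picks: 3.
(The true minimum cover uses only 2 transmitters, so greedy is not optimal here.)

3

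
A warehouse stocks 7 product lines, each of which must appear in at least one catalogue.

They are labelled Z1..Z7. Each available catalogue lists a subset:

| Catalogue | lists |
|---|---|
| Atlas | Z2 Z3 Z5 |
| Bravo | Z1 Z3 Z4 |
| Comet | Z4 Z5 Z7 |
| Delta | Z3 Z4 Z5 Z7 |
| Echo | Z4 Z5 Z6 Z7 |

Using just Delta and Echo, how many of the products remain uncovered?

2

Union of Delta, Echo = {Z3, Z4, Z5, Z6, Z7}.
Not covered: Z1, Z2 — 2 products.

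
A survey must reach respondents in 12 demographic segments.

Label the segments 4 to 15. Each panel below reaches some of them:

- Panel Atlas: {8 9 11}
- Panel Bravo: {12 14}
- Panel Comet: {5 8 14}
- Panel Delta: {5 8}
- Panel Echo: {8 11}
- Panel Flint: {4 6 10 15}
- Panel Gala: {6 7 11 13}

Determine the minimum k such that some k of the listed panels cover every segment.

Atlas and Bravo and Comet and Flint and Gala together: Atlas ∪ Bravo ∪ Comet ∪ Flint ∪ Gala = {4, 5, 6, 7, 8, 9, 10, 11, 12, 13, 14, 15} — every segment is covered.
No 4 of the 7 panels cover everything (all 35 combinations miss at least one segment), so 5 is optimal.

5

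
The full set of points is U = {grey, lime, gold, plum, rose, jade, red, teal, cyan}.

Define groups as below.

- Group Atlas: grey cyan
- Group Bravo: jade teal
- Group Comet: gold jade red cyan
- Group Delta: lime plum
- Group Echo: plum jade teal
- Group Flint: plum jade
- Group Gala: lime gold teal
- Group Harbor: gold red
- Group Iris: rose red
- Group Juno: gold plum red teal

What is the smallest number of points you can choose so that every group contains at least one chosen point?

Take H = {grey, lime, jade, red}. Each listed group contains at least one of these, so H is a hitting set of size 4.
The groups Atlas, Bravo, Delta, Harbor are pairwise disjoint, so any hitting set needs a separate point for each — at least 4. Hence 4 is optimal.

4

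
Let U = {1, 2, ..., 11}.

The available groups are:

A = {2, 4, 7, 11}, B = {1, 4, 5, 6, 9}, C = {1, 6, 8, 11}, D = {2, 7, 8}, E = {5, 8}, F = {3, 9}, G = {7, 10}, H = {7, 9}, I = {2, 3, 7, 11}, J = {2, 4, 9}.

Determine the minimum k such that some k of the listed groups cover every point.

B and E and G and I together: B ∪ E ∪ G ∪ I = {1, 2, 3, 4, 5, 6, 7, 8, 9, 10, 11} — every point is covered.
No 3 of the 10 groups cover everything (all 120 combinations miss at least one point), so 4 is optimal.

4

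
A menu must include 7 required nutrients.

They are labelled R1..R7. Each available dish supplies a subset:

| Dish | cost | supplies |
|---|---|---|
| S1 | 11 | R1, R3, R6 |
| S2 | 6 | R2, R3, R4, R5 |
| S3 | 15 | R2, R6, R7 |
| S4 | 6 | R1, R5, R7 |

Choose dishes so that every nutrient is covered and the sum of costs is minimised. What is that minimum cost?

23

S1, S2, S4 together cover every nutrient (S1 ∪ S2 ∪ S4 = {R1, R2, R3, R4, R5, R6, R7}); total cost 11 + 6 + 6 = 23.
No covering selection has total cost below 23.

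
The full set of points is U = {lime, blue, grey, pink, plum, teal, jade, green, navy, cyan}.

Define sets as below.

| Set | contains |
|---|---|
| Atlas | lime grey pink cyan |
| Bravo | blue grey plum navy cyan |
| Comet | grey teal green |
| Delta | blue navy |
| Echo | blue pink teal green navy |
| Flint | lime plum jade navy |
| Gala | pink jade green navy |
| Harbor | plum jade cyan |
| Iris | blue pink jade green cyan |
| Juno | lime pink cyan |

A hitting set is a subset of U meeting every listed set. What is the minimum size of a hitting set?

Take H = {grey, navy, cyan}. Each listed set contains at least one of these, so H is a hitting set of size 3.
The sets Comet, Delta, Harbor are pairwise disjoint, so any hitting set needs a separate point for each — at least 3. Hence 3 is optimal.

3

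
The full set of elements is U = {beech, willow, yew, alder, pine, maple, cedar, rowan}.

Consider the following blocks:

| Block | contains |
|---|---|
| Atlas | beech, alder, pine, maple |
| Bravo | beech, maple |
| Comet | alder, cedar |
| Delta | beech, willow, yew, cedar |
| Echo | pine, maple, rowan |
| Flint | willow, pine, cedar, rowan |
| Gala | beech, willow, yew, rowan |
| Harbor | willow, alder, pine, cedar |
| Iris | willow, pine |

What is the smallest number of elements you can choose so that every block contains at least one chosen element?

3

Take H = {willow, alder, maple}. Each listed block contains at least one of these, so H is a hitting set of size 3.
The blocks Bravo, Comet, Iris are pairwise disjoint, so any hitting set needs a separate element for each — at least 3. Hence 3 is optimal.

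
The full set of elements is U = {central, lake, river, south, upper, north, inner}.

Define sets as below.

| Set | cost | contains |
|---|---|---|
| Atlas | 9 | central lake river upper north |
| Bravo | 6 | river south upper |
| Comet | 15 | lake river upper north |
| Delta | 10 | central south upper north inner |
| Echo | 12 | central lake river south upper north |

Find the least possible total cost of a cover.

19

Atlas, Delta together cover every element (Atlas ∪ Delta = {central, lake, river, south, upper, north, inner}); total cost 9 + 10 = 19.
No covering selection has total cost below 19.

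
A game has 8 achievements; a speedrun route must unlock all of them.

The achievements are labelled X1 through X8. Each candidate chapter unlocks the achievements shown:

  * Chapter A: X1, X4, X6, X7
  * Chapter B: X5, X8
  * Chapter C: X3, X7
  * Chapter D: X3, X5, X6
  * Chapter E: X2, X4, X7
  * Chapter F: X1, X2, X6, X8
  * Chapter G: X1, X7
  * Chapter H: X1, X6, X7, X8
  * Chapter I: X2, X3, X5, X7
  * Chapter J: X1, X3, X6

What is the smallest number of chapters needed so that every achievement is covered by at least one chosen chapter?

3

Take {D, E, F}. Their union is {X1, X2, X3, X4, X5, X6, X7, X8}, which is all 8 achievements.
No 2 of the 10 chapters cover everything (all 45 combinations miss at least one achievement), so 3 is optimal.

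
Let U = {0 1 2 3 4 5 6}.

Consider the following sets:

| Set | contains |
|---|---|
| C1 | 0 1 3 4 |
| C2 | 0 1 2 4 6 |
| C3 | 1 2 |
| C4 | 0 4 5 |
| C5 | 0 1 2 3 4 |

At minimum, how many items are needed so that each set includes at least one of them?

2

The 2 items {1, 5} hit every set.
The sets C3, C4 are pairwise disjoint, so any hitting set needs a separate item for each — at least 2. Hence 2 is optimal.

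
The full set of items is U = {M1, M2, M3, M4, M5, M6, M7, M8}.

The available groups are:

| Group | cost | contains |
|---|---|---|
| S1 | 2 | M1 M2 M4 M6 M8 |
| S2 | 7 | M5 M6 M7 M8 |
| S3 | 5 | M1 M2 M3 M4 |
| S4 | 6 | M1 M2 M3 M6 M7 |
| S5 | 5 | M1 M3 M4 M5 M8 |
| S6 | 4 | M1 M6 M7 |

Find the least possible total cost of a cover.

S1, S5, S6 together cover every item (S1 ∪ S5 ∪ S6 = {M1, M2, M3, M4, M5, M6, M7, M8}); total cost 2 + 5 + 4 = 11.
No covering selection has total cost below 11.

11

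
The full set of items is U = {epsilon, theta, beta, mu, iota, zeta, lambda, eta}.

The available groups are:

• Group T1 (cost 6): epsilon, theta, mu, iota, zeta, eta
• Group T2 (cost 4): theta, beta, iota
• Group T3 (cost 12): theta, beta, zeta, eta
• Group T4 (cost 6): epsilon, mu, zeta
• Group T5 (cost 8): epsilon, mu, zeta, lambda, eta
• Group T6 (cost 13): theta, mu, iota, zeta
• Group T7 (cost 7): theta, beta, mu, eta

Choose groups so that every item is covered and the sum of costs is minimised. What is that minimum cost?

T2, T5 together cover every item (T2 ∪ T5 = {epsilon, theta, beta, mu, iota, zeta, lambda, eta}); total cost 4 + 8 = 12.
The greedy pick T1, T2, T5 costs 18; no covering selection beats 12.

12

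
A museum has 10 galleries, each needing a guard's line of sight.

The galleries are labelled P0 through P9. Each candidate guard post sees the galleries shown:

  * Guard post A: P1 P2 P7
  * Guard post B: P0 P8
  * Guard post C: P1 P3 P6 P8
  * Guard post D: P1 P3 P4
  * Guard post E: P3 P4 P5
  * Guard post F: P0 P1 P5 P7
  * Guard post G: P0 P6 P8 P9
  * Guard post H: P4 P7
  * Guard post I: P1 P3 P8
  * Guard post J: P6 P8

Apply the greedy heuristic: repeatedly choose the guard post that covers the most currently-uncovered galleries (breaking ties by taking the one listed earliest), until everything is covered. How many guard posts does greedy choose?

5

Greedy: pick C (covers 4 new) → pick F (covers 3 new) → pick A (covers 1 new) → pick D (covers 1 new) → pick G (covers 1 new). Total picks: 5.
(The true minimum cover uses only 3 guard posts, so greedy is not optimal here.)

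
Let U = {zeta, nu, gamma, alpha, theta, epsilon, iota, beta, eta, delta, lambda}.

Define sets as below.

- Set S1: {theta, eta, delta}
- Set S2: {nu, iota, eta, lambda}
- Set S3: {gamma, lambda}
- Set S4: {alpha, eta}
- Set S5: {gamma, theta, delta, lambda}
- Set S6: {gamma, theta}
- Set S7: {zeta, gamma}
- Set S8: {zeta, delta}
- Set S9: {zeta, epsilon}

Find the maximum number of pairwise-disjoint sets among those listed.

3

S3, S4, S8 are pairwise disjoint (S3={gamma,lambda}; S4={alpha,eta}; S8={zeta,delta}).
Every remaining set overlaps one of these, and no 4 of the listed sets are pairwise disjoint, so 3 is the maximum.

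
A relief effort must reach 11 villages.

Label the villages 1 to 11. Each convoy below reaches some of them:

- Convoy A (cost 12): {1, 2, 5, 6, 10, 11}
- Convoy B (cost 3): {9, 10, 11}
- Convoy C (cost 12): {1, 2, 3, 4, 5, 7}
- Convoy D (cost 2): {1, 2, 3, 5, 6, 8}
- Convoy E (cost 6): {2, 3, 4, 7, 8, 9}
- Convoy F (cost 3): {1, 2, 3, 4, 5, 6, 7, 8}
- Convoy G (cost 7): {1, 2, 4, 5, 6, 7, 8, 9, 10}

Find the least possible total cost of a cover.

B, F together cover every village (B ∪ F = {1, 2, 3, 4, 5, 6, 7, 8, 9, 10, 11}); total cost 3 + 3 = 6.
The greedy pick D, B, F costs 8; no covering selection beats 6.

6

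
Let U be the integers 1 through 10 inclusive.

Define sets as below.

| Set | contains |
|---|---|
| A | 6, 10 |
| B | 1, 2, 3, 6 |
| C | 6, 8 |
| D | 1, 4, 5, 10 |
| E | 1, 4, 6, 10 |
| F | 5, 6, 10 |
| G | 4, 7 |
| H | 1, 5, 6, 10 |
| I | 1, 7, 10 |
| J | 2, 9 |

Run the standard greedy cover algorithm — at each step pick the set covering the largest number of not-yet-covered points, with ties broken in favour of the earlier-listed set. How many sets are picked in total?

5

Greedy: pick B (covers 4 new) → pick D (covers 3 new) → pick C (covers 1 new) → pick G (covers 1 new) → pick J (covers 1 new). Total picks: 5.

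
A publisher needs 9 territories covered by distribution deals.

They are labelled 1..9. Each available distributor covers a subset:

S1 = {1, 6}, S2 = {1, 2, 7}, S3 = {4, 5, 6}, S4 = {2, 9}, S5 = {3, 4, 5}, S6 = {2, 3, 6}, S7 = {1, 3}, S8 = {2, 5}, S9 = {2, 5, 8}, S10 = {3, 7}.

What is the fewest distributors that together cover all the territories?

5

S3 and S4 and S7 and S9 and S10 together: S3 ∪ S4 ∪ S7 ∪ S9 ∪ S10 = {1, 2, 3, 4, 5, 6, 7, 8, 9} — every territory is covered.
No 4 of the 10 distributors cover everything (all 210 combinations miss at least one territory), so 5 is optimal.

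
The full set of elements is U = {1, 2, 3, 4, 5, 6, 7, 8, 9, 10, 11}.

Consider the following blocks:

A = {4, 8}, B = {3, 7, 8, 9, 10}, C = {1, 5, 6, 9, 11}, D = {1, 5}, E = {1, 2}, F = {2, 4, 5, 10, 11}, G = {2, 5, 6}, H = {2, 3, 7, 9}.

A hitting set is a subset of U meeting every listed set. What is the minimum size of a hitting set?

3

T = {2, 5, 8} meets every block (each contains at least one member of T), and |T| = 3.
The blocks A, D, H are pairwise disjoint, so any hitting set needs a separate element for each — at least 3. Hence 3 is optimal.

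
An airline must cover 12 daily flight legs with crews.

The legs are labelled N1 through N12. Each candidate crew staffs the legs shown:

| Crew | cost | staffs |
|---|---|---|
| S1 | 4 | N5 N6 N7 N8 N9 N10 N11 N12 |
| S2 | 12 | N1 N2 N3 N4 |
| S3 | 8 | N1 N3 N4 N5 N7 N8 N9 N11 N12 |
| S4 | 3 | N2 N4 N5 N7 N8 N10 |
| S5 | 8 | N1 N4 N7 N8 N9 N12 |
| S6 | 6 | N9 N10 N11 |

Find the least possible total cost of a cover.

S1, S3, S4 together cover every leg (S1 ∪ S3 ∪ S4 = {N1, N2, N3, N4, N5, N6, N7, N8, N9, N10, N11, N12}); total cost 4 + 8 + 3 = 15.
No covering selection has total cost below 15.

15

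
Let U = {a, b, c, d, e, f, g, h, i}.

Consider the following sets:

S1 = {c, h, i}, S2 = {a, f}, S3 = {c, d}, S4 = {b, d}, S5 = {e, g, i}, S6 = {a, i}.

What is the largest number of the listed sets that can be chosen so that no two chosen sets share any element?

S2, S4, S5 are pairwise disjoint (S2={a,f}; S4={b,d}; S5={e,g,i}).
Every remaining set overlaps one of these, and no 4 of the listed sets are pairwise disjoint, so 3 is the maximum.

3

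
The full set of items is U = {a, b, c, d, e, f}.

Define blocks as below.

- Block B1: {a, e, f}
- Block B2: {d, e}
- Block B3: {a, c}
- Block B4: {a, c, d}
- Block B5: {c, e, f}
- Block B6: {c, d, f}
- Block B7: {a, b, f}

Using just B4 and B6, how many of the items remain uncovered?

Union of B4, B6 = {a, c, d, f}.
Not covered: b, e — 2 items.

2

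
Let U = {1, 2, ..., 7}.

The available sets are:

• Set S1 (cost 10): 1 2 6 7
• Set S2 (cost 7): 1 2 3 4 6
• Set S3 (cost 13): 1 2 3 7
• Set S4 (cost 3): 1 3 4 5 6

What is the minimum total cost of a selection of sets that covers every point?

13

S1, S4 together cover every point (S1 ∪ S4 = {1, 2, 3, 4, 5, 6, 7}); total cost 10 + 3 = 13.
No covering selection has total cost below 13.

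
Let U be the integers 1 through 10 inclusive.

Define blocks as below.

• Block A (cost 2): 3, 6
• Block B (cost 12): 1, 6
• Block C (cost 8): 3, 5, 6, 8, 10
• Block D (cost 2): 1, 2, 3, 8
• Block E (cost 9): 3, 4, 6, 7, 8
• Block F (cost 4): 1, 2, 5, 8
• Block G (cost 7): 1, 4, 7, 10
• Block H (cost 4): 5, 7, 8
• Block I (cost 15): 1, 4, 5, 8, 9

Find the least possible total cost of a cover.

26

A, D, G, I together cover every item (A ∪ D ∪ G ∪ I = {1, 2, 3, 4, 5, 6, 7, 8, 9, 10}); total cost 2 + 2 + 7 + 15 = 26.
The greedy pick D, A, H, G, I costs 30; no covering selection beats 26.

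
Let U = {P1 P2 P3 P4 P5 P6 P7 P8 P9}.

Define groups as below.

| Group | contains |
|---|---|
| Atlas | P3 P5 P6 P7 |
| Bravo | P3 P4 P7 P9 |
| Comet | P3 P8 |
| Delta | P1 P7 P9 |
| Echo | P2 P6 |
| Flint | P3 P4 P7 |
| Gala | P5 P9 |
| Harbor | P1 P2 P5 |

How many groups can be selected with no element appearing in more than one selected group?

Comet, Echo, Gala are pairwise disjoint (Comet={P3,P8}; Echo={P2,P6}; Gala={P5,P9}).
Every remaining group overlaps one of these, and no 4 of the listed groups are pairwise disjoint, so 3 is the maximum.

3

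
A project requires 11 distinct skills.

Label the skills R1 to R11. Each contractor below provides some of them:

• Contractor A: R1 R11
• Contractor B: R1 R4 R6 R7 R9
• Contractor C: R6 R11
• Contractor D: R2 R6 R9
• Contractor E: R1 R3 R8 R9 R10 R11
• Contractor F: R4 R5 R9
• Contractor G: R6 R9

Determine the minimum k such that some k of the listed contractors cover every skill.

Take {B, D, E, F}. Their union is {R1, R2, R3, R4, R5, R6, R7, R8, R9, R10, R11}, which is all 11 skills.
No 3 of the 7 contractors cover everything (all 35 combinations miss at least one skill), so 4 is optimal.

4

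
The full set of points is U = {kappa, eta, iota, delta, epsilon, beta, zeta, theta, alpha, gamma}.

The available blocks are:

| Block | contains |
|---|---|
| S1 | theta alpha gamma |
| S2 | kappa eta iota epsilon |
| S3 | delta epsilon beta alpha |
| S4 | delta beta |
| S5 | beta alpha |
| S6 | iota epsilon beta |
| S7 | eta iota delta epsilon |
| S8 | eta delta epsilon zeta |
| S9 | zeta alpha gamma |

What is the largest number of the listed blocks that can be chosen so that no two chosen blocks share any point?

S2, S4, S9 are pairwise disjoint (S2={kappa,eta,iota,epsilon}; S4={delta,beta}; S9={zeta,alpha,gamma}).
Every remaining block overlaps one of these, and no 4 of the listed blocks are pairwise disjoint, so 3 is the maximum.

3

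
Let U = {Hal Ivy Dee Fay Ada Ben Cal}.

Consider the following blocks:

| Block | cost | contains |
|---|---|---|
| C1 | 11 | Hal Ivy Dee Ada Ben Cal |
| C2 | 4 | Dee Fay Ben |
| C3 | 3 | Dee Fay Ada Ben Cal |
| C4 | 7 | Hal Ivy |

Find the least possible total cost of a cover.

10

C3, C4 together cover every item (C3 ∪ C4 = {Hal, Ivy, Dee, Fay, Ada, Ben, Cal}); total cost 3 + 7 = 10.
No covering selection has total cost below 10.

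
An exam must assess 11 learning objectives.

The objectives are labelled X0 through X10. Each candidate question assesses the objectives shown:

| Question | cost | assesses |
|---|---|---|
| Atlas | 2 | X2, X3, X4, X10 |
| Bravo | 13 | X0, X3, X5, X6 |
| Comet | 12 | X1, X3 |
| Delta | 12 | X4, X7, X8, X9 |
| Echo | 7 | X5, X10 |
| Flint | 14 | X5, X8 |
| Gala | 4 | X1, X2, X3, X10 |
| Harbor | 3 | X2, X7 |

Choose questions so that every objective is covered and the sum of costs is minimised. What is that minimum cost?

29

Bravo, Delta, Gala together cover every objective (Bravo ∪ Delta ∪ Gala = {X0, X1, X2, X3, X4, X5, X6, X7, X8, X9, X10}); total cost 13 + 12 + 4 = 29.
The greedy pick Atlas, Harbor, Gala, Bravo, Delta costs 34; no covering selection beats 29.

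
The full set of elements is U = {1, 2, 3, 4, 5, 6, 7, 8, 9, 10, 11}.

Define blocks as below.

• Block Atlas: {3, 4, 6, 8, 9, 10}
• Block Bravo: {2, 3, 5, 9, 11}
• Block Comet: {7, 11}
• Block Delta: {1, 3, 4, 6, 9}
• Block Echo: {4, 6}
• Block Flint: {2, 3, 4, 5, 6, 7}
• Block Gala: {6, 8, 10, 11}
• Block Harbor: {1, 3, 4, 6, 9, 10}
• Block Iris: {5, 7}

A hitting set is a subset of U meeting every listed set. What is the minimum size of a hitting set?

The 3 elements {5, 6, 11} hit every block.
No choice of 2 elements meets every block, so 3 is the minimum.

3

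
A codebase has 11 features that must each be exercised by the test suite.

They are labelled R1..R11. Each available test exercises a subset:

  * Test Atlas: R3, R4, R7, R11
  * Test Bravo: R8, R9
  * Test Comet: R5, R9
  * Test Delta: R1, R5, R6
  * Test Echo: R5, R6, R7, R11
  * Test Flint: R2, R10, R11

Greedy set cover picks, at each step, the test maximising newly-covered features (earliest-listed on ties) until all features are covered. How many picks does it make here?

Greedy: pick Atlas (covers 4 new) → pick Delta (covers 3 new) → pick Bravo (covers 2 new) → pick Flint (covers 2 new). Total picks: 4.

4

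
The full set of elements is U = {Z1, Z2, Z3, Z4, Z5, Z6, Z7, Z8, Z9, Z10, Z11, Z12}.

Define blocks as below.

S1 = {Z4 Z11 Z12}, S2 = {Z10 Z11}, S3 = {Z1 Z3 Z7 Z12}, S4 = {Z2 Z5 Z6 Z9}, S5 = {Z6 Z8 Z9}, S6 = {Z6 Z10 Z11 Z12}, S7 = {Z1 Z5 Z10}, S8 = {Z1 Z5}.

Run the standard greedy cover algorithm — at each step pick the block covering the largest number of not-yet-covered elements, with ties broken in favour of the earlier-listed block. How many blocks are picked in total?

Greedy: pick S3 (covers 4 new) → pick S4 (covers 4 new) → pick S1 (covers 2 new) → pick S2 (covers 1 new) → pick S5 (covers 1 new). Total picks: 5.

5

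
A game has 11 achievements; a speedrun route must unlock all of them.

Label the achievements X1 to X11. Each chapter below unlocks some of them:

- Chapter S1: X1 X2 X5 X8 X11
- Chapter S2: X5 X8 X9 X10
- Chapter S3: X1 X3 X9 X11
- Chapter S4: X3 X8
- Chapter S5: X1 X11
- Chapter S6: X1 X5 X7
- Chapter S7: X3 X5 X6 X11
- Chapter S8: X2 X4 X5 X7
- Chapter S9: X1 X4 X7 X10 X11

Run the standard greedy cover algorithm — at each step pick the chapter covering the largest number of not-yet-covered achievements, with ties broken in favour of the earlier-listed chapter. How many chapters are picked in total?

4

Greedy: pick S1 (covers 5 new) → pick S9 (covers 3 new) → pick S3 (covers 2 new) → pick S7 (covers 1 new). Total picks: 4.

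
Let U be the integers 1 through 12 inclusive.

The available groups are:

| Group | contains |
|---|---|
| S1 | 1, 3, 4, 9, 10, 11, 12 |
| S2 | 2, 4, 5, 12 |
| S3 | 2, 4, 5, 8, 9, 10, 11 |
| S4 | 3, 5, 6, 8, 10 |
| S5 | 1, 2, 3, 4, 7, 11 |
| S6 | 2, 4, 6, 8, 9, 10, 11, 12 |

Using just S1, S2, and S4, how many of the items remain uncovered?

1

Union of S1, S2, S4 = {1, 2, 3, 4, 5, 6, 8, 9, 10, 11, 12}.
Not covered: 7 — 1 item.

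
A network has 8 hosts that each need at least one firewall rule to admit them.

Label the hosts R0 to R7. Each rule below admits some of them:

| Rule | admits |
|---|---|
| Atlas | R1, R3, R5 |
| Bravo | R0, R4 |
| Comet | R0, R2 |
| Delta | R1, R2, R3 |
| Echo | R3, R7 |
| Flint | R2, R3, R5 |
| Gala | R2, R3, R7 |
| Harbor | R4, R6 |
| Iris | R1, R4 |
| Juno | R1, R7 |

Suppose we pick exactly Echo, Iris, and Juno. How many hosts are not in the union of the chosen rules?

Union of Echo, Iris, Juno = {R1, R3, R4, R7}.
Not covered: R0, R2, R5, R6 — 4 hosts.

4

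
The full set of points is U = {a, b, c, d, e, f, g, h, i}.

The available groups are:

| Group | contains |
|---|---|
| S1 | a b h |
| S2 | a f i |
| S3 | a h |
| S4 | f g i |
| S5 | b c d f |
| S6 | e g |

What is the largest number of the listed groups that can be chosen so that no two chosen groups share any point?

3

S3, S5, S6 are pairwise disjoint (S3={a,h}; S5={b,c,d,f}; S6={e,g}).
Every remaining group overlaps one of these, and no 4 of the listed groups are pairwise disjoint, so 3 is the maximum.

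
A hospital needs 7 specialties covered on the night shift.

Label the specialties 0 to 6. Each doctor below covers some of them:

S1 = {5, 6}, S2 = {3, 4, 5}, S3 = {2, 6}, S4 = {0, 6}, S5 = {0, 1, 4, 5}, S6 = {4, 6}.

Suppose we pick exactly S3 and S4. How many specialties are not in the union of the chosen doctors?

Union of S3, S4 = {0, 2, 6}.
Not covered: 1, 3, 4, 5 — 4 specialties.

4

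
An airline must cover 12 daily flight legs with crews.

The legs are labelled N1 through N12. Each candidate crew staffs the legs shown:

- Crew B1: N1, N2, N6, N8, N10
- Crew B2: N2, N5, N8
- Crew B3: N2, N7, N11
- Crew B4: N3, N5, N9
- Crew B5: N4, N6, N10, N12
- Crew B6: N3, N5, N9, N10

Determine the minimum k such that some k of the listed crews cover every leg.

4

Take {B1, B3, B5, B6}. Their union is {N1, N2, N3, N4, N5, N6, N7, N8, N9, N10, N11, N12}, which is all 12 legs.
Only B1 contains N1, so B1 is forced; the remaining 7 legs need at least 3 more crews (each remaining crew adds at most 3) — so at least 4 crews are needed, and 4 is optimal.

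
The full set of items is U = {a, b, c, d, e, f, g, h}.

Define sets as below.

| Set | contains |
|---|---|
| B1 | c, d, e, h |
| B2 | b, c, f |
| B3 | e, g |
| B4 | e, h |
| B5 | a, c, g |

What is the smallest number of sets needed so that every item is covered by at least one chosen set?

B1 and B2 and B5 together: B1 ∪ B2 ∪ B5 = {a, b, c, d, e, f, g, h} — every item is covered.
Only B5 contains a, so B5 is forced; the remaining 5 items need at least 2 more sets (each remaining set adds at most 3) — so at least 3 sets are needed, and 3 is optimal.

3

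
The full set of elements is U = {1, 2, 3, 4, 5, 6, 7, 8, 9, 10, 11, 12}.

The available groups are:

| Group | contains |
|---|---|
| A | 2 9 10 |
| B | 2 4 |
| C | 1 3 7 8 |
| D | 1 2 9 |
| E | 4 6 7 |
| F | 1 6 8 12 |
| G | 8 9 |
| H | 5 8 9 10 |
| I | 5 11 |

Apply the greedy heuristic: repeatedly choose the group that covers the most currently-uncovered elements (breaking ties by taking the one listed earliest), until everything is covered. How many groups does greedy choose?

Greedy: pick C (covers 4 new) → pick A (covers 3 new) → pick E (covers 2 new) → pick I (covers 2 new) → pick F (covers 1 new). Total picks: 5.

5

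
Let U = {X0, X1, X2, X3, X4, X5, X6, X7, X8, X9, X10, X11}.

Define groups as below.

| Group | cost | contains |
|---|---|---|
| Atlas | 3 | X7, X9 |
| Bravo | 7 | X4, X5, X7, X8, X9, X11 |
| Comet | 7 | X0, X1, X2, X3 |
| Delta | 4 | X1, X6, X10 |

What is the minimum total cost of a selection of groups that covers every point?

18

Bravo, Comet, Delta together cover every point (Bravo ∪ Comet ∪ Delta = {X0, X1, X2, X3, X4, X5, X6, X7, X8, X9, X10, X11}); total cost 7 + 7 + 4 = 18.
No covering selection has total cost below 18.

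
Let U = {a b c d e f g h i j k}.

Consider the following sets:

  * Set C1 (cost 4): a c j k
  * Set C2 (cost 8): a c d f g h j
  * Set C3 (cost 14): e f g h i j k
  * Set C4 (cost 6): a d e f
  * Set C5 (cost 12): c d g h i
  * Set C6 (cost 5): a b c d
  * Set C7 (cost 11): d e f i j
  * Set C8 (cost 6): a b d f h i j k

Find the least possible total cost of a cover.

C3, C6 together cover every item (C3 ∪ C6 = {a, b, c, d, e, f, g, h, i, j, k}); total cost 14 + 5 = 19.
The greedy pick C8, C1, C4, C2 costs 24; no covering selection beats 19.

19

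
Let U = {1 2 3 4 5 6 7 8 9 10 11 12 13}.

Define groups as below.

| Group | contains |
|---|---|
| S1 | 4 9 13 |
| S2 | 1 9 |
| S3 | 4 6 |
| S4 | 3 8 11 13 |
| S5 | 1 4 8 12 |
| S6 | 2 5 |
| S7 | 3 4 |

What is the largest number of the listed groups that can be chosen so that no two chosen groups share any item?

S2, S3, S4, S6 are pairwise disjoint (S2={1,9}; S3={4,6}; S4={3,8,11,13}; S6={2,5}).
Every remaining group overlaps one of these, and no 5 of the listed groups are pairwise disjoint, so 4 is the maximum.

4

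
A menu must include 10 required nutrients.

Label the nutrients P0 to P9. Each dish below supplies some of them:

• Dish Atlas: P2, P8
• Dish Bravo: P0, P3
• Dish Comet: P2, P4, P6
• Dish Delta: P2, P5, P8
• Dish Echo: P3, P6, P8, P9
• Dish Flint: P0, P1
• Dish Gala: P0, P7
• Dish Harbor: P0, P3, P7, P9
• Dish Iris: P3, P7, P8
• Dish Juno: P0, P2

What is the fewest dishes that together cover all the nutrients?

4

Take {Comet, Delta, Flint, Harbor}. Their union is {P0, P1, P2, P3, P4, P5, P6, P7, P8, P9}, which is all 10 nutrients.
No 3 of the 10 dishes cover everything (all 120 combinations miss at least one nutrient), so 4 is optimal.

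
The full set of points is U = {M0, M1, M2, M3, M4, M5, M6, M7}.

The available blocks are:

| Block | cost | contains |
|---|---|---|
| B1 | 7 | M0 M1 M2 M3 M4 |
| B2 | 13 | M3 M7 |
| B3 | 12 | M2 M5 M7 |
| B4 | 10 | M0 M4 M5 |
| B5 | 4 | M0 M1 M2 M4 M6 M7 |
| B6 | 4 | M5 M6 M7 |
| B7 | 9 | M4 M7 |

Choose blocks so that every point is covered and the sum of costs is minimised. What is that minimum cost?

11

B1, B6 together cover every point (B1 ∪ B6 = {M0, M1, M2, M3, M4, M5, M6, M7}); total cost 7 + 4 = 11.
The greedy pick B5, B6, B1 costs 15; no covering selection beats 11.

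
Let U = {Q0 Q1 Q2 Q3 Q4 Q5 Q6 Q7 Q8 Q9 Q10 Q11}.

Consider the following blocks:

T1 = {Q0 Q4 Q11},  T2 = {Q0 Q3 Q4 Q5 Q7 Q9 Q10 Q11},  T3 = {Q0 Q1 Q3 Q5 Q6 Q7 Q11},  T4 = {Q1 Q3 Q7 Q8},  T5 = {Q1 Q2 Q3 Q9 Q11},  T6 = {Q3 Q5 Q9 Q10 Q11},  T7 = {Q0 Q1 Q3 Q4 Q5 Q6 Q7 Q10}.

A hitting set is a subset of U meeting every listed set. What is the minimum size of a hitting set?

Take H = {Q3, Q11}. Each listed block contains at least one of these, so H is a hitting set of size 2.
The blocks T1, T4 are pairwise disjoint, so any hitting set needs a separate point for each — at least 2. Hence 2 is optimal.

2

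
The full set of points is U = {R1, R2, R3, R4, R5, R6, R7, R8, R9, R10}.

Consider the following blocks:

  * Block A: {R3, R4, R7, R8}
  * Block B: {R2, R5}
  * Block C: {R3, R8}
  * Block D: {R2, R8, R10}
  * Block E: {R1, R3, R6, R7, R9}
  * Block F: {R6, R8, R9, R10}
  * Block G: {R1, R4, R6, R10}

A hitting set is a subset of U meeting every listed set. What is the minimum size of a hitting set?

3

The 3 points {R2, R3, R6} hit every block.
The blocks B, C, G are pairwise disjoint, so any hitting set needs a separate point for each — at least 3. Hence 3 is optimal.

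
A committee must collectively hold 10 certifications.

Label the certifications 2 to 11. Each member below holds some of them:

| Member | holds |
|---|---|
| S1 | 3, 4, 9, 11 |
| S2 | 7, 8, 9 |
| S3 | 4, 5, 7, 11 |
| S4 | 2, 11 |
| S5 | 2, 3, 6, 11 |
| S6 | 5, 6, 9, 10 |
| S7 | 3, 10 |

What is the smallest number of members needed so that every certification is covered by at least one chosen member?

S1 and S2 and S4 and S6 together: S1 ∪ S2 ∪ S4 ∪ S6 = {2, 3, 4, 5, 6, 7, 8, 9, 10, 11} — every certification is covered.
No 3 of the 7 members cover everything (all 35 combinations miss at least one certification), so 4 is optimal.

4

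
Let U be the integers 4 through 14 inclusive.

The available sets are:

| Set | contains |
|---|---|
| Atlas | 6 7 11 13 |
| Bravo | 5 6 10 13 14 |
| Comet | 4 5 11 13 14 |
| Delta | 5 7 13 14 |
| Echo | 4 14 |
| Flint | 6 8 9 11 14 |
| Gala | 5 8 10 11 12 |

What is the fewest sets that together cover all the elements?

Take {Atlas, Echo, Flint, Gala}. Their union is {4, 5, 6, 7, 8, 9, 10, 11, 12, 13, 14}, which is all 11 elements.
No 3 of the 7 sets cover everything (all 35 combinations miss at least one element), so 4 is optimal.

4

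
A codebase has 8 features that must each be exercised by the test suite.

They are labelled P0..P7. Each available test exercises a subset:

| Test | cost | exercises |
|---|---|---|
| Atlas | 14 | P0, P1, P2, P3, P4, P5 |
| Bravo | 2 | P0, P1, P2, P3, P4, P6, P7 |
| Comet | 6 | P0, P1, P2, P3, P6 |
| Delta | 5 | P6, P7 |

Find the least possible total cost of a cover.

16

Atlas, Bravo together cover every feature (Atlas ∪ Bravo = {P0, P1, P2, P3, P4, P5, P6, P7}); total cost 14 + 2 = 16.
No covering selection has total cost below 16.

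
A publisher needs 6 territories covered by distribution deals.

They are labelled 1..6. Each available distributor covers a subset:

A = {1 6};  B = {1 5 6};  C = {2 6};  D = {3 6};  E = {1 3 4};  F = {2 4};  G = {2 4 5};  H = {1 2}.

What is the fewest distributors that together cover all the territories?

3

D and G and H together: D ∪ G ∪ H = {1, 2, 3, 4, 5, 6} — every territory is covered.
No 2 of the 8 distributors cover everything (all 28 combinations miss at least one territory), so 3 is optimal.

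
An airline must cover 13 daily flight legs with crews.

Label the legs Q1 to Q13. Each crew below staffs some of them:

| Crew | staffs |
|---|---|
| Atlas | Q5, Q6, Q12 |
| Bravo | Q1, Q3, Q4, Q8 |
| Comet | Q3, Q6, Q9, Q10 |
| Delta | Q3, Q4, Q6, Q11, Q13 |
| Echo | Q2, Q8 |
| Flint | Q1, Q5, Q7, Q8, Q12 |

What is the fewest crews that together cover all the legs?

Comet and Delta and Echo and Flint together: Comet ∪ Delta ∪ Echo ∪ Flint = {Q1, Q2, Q3, Q4, Q5, Q6, Q7, Q8, Q9, Q10, Q11, Q12, Q13} — every leg is covered.
Only Echo contains Q2, so Echo is forced; the remaining 11 legs need at least 3 more crews (each remaining crew adds at most 5) — so at least 4 crews are needed, and 4 is optimal.

4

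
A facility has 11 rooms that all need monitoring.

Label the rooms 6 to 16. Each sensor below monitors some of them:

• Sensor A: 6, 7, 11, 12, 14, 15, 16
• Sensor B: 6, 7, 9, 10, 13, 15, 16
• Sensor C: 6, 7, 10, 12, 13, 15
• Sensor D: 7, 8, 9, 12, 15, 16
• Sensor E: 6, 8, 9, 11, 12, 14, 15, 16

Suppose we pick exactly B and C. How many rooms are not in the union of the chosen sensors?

3

Union of B, C = {6, 7, 9, 10, 12, 13, 15, 16}.
Not covered: 8, 11, 14 — 3 rooms.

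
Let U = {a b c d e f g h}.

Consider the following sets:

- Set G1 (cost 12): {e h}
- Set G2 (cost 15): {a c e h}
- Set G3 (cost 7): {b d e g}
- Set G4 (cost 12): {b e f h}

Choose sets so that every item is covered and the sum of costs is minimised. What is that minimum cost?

G2, G3, G4 together cover every item (G2 ∪ G3 ∪ G4 = {a, b, c, d, e, f, g, h}); total cost 15 + 7 + 12 = 34.
No covering selection has total cost below 34.

34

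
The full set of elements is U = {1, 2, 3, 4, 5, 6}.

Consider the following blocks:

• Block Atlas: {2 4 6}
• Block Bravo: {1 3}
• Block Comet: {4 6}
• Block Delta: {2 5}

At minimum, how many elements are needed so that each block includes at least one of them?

Take H = {3, 5, 6}. Each listed block contains at least one of these, so H is a hitting set of size 3.
The blocks Bravo, Comet, Delta are pairwise disjoint, so any hitting set needs a separate element for each — at least 3. Hence 3 is optimal.

3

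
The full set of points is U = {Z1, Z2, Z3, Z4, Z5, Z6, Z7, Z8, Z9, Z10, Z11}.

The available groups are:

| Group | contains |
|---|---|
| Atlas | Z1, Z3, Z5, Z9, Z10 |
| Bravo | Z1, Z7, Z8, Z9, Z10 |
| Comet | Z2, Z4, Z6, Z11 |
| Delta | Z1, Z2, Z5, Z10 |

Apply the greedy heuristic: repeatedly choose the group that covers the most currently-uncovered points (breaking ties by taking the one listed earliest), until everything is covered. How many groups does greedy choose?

Greedy: pick Atlas (covers 5 new) → pick Comet (covers 4 new) → pick Bravo (covers 2 new). Total picks: 3.

3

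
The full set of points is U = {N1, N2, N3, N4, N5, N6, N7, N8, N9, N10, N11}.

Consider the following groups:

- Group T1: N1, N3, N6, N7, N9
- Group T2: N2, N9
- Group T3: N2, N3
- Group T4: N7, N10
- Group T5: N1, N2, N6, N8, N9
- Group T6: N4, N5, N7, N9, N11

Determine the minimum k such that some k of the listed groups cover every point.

4

T1 and T4 and T5 and T6 together: T1 ∪ T4 ∪ T5 ∪ T6 = {N1, N2, N3, N4, N5, N6, N7, N8, N9, N10, N11} — every point is covered.
No 3 of the 6 groups cover everything (all 20 combinations miss at least one point), so 4 is optimal.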